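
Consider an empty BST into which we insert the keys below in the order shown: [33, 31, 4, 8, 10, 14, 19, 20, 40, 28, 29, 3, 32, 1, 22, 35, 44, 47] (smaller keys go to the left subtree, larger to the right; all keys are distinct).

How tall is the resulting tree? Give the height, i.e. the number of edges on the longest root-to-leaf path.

9

Resulting structure (node: left, right):
  33: L=31, R=40
  31: L=4, R=32
  4: L=3, R=8
  8: L=–, R=10
  10: L=–, R=14
  14: L=–, R=19
  19: L=–, R=20
  20: L=–, R=28
  40: L=35, R=44
  28: L=22, R=29
  29: L=–, R=–
  3: L=1, R=–
  32: L=–, R=–
  1: L=–, R=–
  22: L=–, R=–
  35: L=–, R=–
  44: L=–, R=47
  47: L=–, R=–

The deepest node is 29 at depth 9.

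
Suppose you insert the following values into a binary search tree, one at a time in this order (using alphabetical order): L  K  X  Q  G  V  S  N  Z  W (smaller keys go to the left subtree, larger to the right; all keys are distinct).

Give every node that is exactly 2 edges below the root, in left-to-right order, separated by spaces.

G Q Z

Insert L: tree is empty, so L becomes the root.
Insert K: K < L → go left. Place as left child of L.
Insert X: X > L → go right. Place as right child of L.
Insert Q: Q > L → go right; Q < X → go left. Place as left child of X.
Insert G: G < L → go left; G < K → go left. Place as left child of K.
Insert V: V > L → go right; V < X → go left; V > Q → go right. Place as right child of Q.
Insert S: S > L → go right; S < X → go left; S > Q → go right; S < V → go left. Place as left child of V.
Insert N: N > L → go right; N < X → go left; N < Q → go left. Place as left child of Q.
Insert Z: Z > L → go right; Z > X → go right. Place as right child of X.
Insert W: W > L → go right; W < X → go left; W > Q → go right; W > V → go right. Place as right child of V.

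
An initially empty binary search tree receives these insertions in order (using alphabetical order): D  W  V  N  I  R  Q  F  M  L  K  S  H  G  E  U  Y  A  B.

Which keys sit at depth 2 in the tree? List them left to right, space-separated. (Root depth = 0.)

B V Y

Insert D: tree is empty, so D becomes the root.
Insert W: W > D → go right. Place as right child of D.
Insert V: V > D → go right; V < W → go left. Place as left child of W.
Insert N: N > D → go right; N < W → go left; N < V → go left. Place as left child of V.
Insert I: I > D → go right; I < W → go left; I < V → go left; I < N → go left. Place as left child of N.
Insert R: R > D → go right; R < W → go left; R < V → go left; R > N → go right. Place as right child of N.
Insert Q: Q > D → go right; Q < W → go left; Q < V → go left; Q > N → go right; Q < R → go left. Place as left child of R.
Insert F: F > D → go right; F < W → go left; F < V → go left; F < N → go left; F < I → go left. Place as left child of I.
Insert M: M > D → go right; M < W → go left; M < V → go left; M < N → go left; M > I → go right. Place as right child of I.
Insert L: L > D → go right; L < W → go left; L < V → go left; L < N → go left; L > I → go right; L < M → go left. Place as left child of M.
Insert K: K > D → go right; K < W → go left; K < V → go left; K < N → go left; K > I → go right; K < M → go left; K < L → go left. Place as left child of L.
Insert S: S > D → go right; S < W → go left; S < V → go left; S > N → go right; S > R → go right. Place as right child of R.
Insert H: H > D → go right; H < W → go left; H < V → go left; H < N → go left; H < I → go left; H > F → go right. Place as right child of F.
Insert G: G > D → go right; G < W → go left; G < V → go left; G < N → go left; G < I → go left; G > F → go right; G < H → go left. Place as left child of H.
Insert E: E > D → go right; E < W → go left; E < V → go left; E < N → go left; E < I → go left; E < F → go left. Place as left child of F.
Insert U: U > D → go right; U < W → go left; U < V → go left; U > N → go right; U > R → go right; U > S → go right. Place as right child of S.
Insert Y: Y > D → go right; Y > W → go right. Place as right child of W.
Insert A: A < D → go left. Place as left child of D.
Insert B: B < D → go left; B > A → go right. Place as right child of A.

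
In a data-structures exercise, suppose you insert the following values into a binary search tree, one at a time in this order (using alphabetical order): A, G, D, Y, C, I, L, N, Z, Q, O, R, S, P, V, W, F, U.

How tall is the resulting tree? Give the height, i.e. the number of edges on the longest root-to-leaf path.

10

Insert A: tree is empty, so A becomes the root.
Insert G: G > A → go right. Place as right child of A.
Insert D: D > A → go right; D < G → go left. Place as left child of G.
Insert Y: Y > A → go right; Y > G → go right. Place as right child of G.
Insert C: C > A → go right; C < G → go left; C < D → go left. Place as left child of D.
Insert I: I > A → go right; I > G → go right; I < Y → go left. Place as left child of Y.
Insert L: L > A → go right; L > G → go right; L < Y → go left; L > I → go right. Place as right child of I.
Insert N: N > A → go right; N > G → go right; N < Y → go left; N > I → go right; N > L → go right. Place as right child of L.
Insert Z: Z > A → go right; Z > G → go right; Z > Y → go right. Place as right child of Y.
Insert Q: Q > A → go right; Q > G → go right; Q < Y → go left; Q > I → go right; Q > L → go right; Q > N → go right. Place as right child of N.
Insert O: O > A → go right; O > G → go right; O < Y → go left; O > I → go right; O > L → go right; O > N → go right; O < Q → go left. Place as left child of Q.
Insert R: R > A → go right; R > G → go right; R < Y → go left; R > I → go right; R > L → go right; R > N → go right; R > Q → go right. Place as right child of Q.
Insert S: S > A → go right; S > G → go right; S < Y → go left; S > I → go right; S > L → go right; S > N → go right; S > Q → go right; S > R → go right. Place as right child of R.
Insert P: P > A → go right; P > G → go right; P < Y → go left; P > I → go right; P > L → go right; P > N → go right; P < Q → go left; P > O → go right. Place as right child of O.
Insert V: V > A → go right; V > G → go right; V < Y → go left; V > I → go right; V > L → go right; V > N → go right; V > Q → go right; V > R → go right; V > S → go right. Place as right child of S.
Insert W: W > A → go right; W > G → go right; W < Y → go left; W > I → go right; W > L → go right; W > N → go right; W > Q → go right; W > R → go right; W > S → go right; W > V → go right. Place as right child of V.
Insert F: F > A → go right; F < G → go left; F > D → go right. Place as right child of D.
Insert U: U > A → go right; U > G → go right; U < Y → go left; U > I → go right; U > L → go right; U > N → go right; U > Q → go right; U > R → go right; U > S → go right; U < V → go left. Place as left child of V.

The deepest node is W at depth 10.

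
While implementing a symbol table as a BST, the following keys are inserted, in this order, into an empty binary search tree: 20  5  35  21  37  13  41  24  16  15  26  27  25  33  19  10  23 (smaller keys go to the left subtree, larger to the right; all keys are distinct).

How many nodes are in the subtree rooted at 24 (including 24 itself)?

6

Insert 20: tree is empty, so 20 becomes the root.
Insert 5: 5 < 20 → go left. Place as left child of 20.
Insert 35: 35 > 20 → go right. Place as right child of 20.
Insert 21: 21 > 20 → go right; 21 < 35 → go left. Place as left child of 35.
Insert 37: 37 > 20 → go right; 37 > 35 → go right. Place as right child of 35.
Insert 13: 13 < 20 → go left; 13 > 5 → go right. Place as right child of 5.
Insert 41: 41 > 20 → go right; 41 > 35 → go right; 41 > 37 → go right. Place as right child of 37.
Insert 24: 24 > 20 → go right; 24 < 35 → go left; 24 > 21 → go right. Place as right child of 21.
Insert 16: 16 < 20 → go left; 16 > 5 → go right; 16 > 13 → go right. Place as right child of 13.
Insert 15: 15 < 20 → go left; 15 > 5 → go right; 15 > 13 → go right; 15 < 16 → go left. Place as left child of 16.
Insert 26: 26 > 20 → go right; 26 < 35 → go left; 26 > 21 → go right; 26 > 24 → go right. Place as right child of 24.
Insert 27: 27 > 20 → go right; 27 < 35 → go left; 27 > 21 → go right; 27 > 24 → go right; 27 > 26 → go right. Place as right child of 26.
Insert 25: 25 > 20 → go right; 25 < 35 → go left; 25 > 21 → go right; 25 > 24 → go right; 25 < 26 → go left. Place as left child of 26.
Insert 33: 33 > 20 → go right; 33 < 35 → go left; 33 > 21 → go right; 33 > 24 → go right; 33 > 26 → go right; 33 > 27 → go right. Place as right child of 27.
Insert 19: 19 < 20 → go left; 19 > 5 → go right; 19 > 13 → go right; 19 > 16 → go right. Place as right child of 16.
Insert 10: 10 < 20 → go left; 10 > 5 → go right; 10 < 13 → go left. Place as left child of 13.
Insert 23: 23 > 20 → go right; 23 < 35 → go left; 23 > 21 → go right; 23 < 24 → go left. Place as left child of 24.

Subtree rooted at 24 contains: 24, 23, 26, 25, 27, 33 — 6 nodes.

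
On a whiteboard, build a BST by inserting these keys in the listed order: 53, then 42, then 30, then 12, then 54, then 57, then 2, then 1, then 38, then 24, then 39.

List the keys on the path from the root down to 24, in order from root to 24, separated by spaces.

53 42 30 12 24

Insert 53: tree is empty, so 53 becomes the root.
Insert 42: 42 < 53 → go left. Place as left child of 53.
Insert 30: 30 < 53 → go left; 30 < 42 → go left. Place as left child of 42.
Insert 12: 12 < 53 → go left; 12 < 42 → go left; 12 < 30 → go left. Place as left child of 30.
Insert 54: 54 > 53 → go right. Place as right child of 53.
Insert 57: 57 > 53 → go right; 57 > 54 → go right. Place as right child of 54.
Insert 2: 2 < 53 → go left; 2 < 42 → go left; 2 < 30 → go left; 2 < 12 → go left. Place as left child of 12.
Insert 1: 1 < 53 → go left; 1 < 42 → go left; 1 < 30 → go left; 1 < 12 → go left; 1 < 2 → go left. Place as left child of 2.
Insert 38: 38 < 53 → go left; 38 < 42 → go left; 38 > 30 → go right. Place as right child of 30.
Insert 24: 24 < 53 → go left; 24 < 42 → go left; 24 < 30 → go left; 24 > 12 → go right. Place as right child of 12.
Insert 39: 39 < 53 → go left; 39 < 42 → go left; 39 > 30 → go right; 39 > 38 → go right. Place as right child of 38.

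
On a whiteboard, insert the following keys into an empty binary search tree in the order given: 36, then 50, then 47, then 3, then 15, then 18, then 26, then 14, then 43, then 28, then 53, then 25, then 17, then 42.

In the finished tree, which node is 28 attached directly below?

26

36: root
50: right child of 36 (depth 1)
47: left child of 50 (depth 2)
3: left child of 36 (depth 1)
15: right child of 3 (depth 2)
18: right child of 15 (depth 3)
26: right child of 18 (depth 4)
14: left child of 15 (depth 3)
43: left child of 47 (depth 3)
28: right child of 26 (depth 5)
53: right child of 50 (depth 2)
25: left child of 26 (depth 5)
17: left child of 18 (depth 4)
42: left child of 43 (depth 4)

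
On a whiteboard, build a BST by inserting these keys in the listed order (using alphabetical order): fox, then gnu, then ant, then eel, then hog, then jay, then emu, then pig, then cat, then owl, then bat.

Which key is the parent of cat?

eel

Resulting structure (node: left, right):
  fox: L=ant, R=gnu
  gnu: L=–, R=hog
  ant: L=–, R=eel
  eel: L=cat, R=emu
  hog: L=–, R=jay
  jay: L=–, R=pig
  emu: L=–, R=–
  pig: L=owl, R=–
  cat: L=bat, R=–
  owl: L=–, R=–
  bat: L=–, R=–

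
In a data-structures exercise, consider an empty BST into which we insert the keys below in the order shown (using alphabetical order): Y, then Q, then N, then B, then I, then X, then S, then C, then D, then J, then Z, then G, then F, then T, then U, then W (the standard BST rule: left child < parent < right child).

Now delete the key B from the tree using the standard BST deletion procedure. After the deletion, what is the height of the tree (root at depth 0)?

Y: root
Q: left child of Y (depth 1)
N: left child of Q (depth 2)
B: left child of N (depth 3)
I: right child of B (depth 4)
X: right child of Q (depth 2)
S: left child of X (depth 3)
C: left child of I (depth 5)
D: right child of C (depth 6)
J: right child of I (depth 5)
Z: right child of Y (depth 1)
G: right child of D (depth 7)
F: left child of G (depth 8)
T: right child of S (depth 4)
U: right child of T (depth 5)
W: right child of U (depth 6)

Delete B (at most one child — splice it out).
After deletion, deepest node is F at depth 7.

7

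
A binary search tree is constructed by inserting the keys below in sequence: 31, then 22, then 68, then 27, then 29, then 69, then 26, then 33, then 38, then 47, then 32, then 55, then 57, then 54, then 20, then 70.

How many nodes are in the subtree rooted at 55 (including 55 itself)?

3

Insert 31: tree is empty, so 31 becomes the root.
Insert 22: 22 < 31 → go left. Place as left child of 31.
Insert 68: 68 > 31 → go right. Place as right child of 31.
Insert 27: 27 < 31 → go left; 27 > 22 → go right. Place as right child of 22.
Insert 29: 29 < 31 → go left; 29 > 22 → go right; 29 > 27 → go right. Place as right child of 27.
Insert 69: 69 > 31 → go right; 69 > 68 → go right. Place as right child of 68.
Insert 26: 26 < 31 → go left; 26 > 22 → go right; 26 < 27 → go left. Place as left child of 27.
Insert 33: 33 > 31 → go right; 33 < 68 → go left. Place as left child of 68.
Insert 38: 38 > 31 → go right; 38 < 68 → go left; 38 > 33 → go right. Place as right child of 33.
Insert 47: 47 > 31 → go right; 47 < 68 → go left; 47 > 33 → go right; 47 > 38 → go right. Place as right child of 38.
Insert 32: 32 > 31 → go right; 32 < 68 → go left; 32 < 33 → go left. Place as left child of 33.
Insert 55: 55 > 31 → go right; 55 < 68 → go left; 55 > 33 → go right; 55 > 38 → go right; 55 > 47 → go right. Place as right child of 47.
Insert 57: 57 > 31 → go right; 57 < 68 → go left; 57 > 33 → go right; 57 > 38 → go right; 57 > 47 → go right; 57 > 55 → go right. Place as right child of 55.
Insert 54: 54 > 31 → go right; 54 < 68 → go left; 54 > 33 → go right; 54 > 38 → go right; 54 > 47 → go right; 54 < 55 → go left. Place as left child of 55.
Insert 20: 20 < 31 → go left; 20 < 22 → go left. Place as left child of 22.
Insert 70: 70 > 31 → go right; 70 > 68 → go right; 70 > 69 → go right. Place as right child of 69.

Subtree rooted at 55 contains: 55, 54, 57 — 3 nodes.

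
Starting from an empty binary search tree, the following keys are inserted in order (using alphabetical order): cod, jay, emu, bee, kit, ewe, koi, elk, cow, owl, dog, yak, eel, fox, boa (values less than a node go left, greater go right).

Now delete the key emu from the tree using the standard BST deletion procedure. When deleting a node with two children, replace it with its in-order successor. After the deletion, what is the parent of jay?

Resulting structure (node: left, right):
  cod: L=bee, R=jay
  jay: L=emu, R=kit
  emu: L=elk, R=ewe
  bee: L=–, R=boa
  kit: L=–, R=koi
  ewe: L=–, R=fox
  koi: L=–, R=owl
  elk: L=cow, R=–
  cow: L=–, R=dog
  owl: L=–, R=yak
  dog: L=–, R=eel
  yak: L=–, R=–
  eel: L=–, R=–
  fox: L=–, R=–
  boa: L=–, R=–

Delete emu (two children — replace with in-order successor).
After deletion, jay's parent is cod.

cod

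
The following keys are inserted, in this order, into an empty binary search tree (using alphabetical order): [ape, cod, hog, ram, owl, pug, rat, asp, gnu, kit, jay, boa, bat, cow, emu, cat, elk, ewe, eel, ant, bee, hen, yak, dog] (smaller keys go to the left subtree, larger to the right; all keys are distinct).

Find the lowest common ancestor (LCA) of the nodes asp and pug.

Insert ape: tree is empty, so ape becomes the root.
Insert cod: cod > ape → go right. Place as right child of ape.
Insert hog: hog > ape → go right; hog > cod → go right. Place as right child of cod.
Insert ram: ram > ape → go right; ram > cod → go right; ram > hog → go right. Place as right child of hog.
Insert owl: owl > ape → go right; owl > cod → go right; owl > hog → go right; owl < ram → go left. Place as left child of ram.
Insert pug: pug > ape → go right; pug > cod → go right; pug > hog → go right; pug < ram → go left; pug > owl → go right. Place as right child of owl.
Insert rat: rat > ape → go right; rat > cod → go right; rat > hog → go right; rat > ram → go right. Place as right child of ram.
Insert asp: asp > ape → go right; asp < cod → go left. Place as left child of cod.
Insert gnu: gnu > ape → go right; gnu > cod → go right; gnu < hog → go left. Place as left child of hog.
Insert kit: kit > ape → go right; kit > cod → go right; kit > hog → go right; kit < ram → go left; kit < owl → go left. Place as left child of owl.
Insert jay: jay > ape → go right; jay > cod → go right; jay > hog → go right; jay < ram → go left; jay < owl → go left; jay < kit → go left. Place as left child of kit.
Insert boa: boa > ape → go right; boa < cod → go left; boa > asp → go right. Place as right child of asp.
Insert bat: bat > ape → go right; bat < cod → go left; bat > asp → go right; bat < boa → go left. Place as left child of boa.
Insert cow: cow > ape → go right; cow > cod → go right; cow < hog → go left; cow < gnu → go left. Place as left child of gnu.
Insert emu: emu > ape → go right; emu > cod → go right; emu < hog → go left; emu < gnu → go left; emu > cow → go right. Place as right child of cow.
Insert cat: cat > ape → go right; cat < cod → go left; cat > asp → go right; cat > boa → go right. Place as right child of boa.
Insert elk: elk > ape → go right; elk > cod → go right; elk < hog → go left; elk < gnu → go left; elk > cow → go right; elk < emu → go left. Place as left child of emu.
Insert ewe: ewe > ape → go right; ewe > cod → go right; ewe < hog → go left; ewe < gnu → go left; ewe > cow → go right; ewe > emu → go right. Place as right child of emu.
Insert eel: eel > ape → go right; eel > cod → go right; eel < hog → go left; eel < gnu → go left; eel > cow → go right; eel < emu → go left; eel < elk → go left. Place as left child of elk.
Insert ant: ant < ape → go left. Place as left child of ape.
Insert bee: bee > ape → go right; bee < cod → go left; bee > asp → go right; bee < boa → go left; bee > bat → go right. Place as right child of bat.
Insert hen: hen > ape → go right; hen > cod → go right; hen < hog → go left; hen > gnu → go right. Place as right child of gnu.
Insert yak: yak > ape → go right; yak > cod → go right; yak > hog → go right; yak > ram → go right; yak > rat → go right. Place as right child of rat.
Insert dog: dog > ape → go right; dog > cod → go right; dog < hog → go left; dog < gnu → go left; dog > cow → go right; dog < emu → go left; dog < elk → go left; dog < eel → go left. Place as left child of eel.

Path to asp: ape → cod → asp
Path to pug: ape → cod → hog → ram → owl → pug
The paths share a prefix ending at cod, then split left and right.

cod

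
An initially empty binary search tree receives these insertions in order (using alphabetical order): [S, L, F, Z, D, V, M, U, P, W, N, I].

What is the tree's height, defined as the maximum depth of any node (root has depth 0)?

4

Insert S: tree is empty, so S becomes the root.
Insert L: L < S → go left. Place as left child of S.
Insert F: F < S → go left; F < L → go left. Place as left child of L.
Insert Z: Z > S → go right. Place as right child of S.
Insert D: D < S → go left; D < L → go left; D < F → go left. Place as left child of F.
Insert V: V > S → go right; V < Z → go left. Place as left child of Z.
Insert M: M < S → go left; M > L → go right. Place as right child of L.
Insert U: U > S → go right; U < Z → go left; U < V → go left. Place as left child of V.
Insert P: P < S → go left; P > L → go right; P > M → go right. Place as right child of M.
Insert W: W > S → go right; W < Z → go left; W > V → go right. Place as right child of V.
Insert N: N < S → go left; N > L → go right; N > M → go right; N < P → go left. Place as left child of P.
Insert I: I < S → go left; I < L → go left; I > F → go right. Place as right child of F.

The deepest node is N at depth 4.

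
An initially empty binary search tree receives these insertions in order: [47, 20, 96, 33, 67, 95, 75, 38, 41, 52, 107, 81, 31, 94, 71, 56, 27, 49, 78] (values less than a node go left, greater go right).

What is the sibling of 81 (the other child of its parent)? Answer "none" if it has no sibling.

Insert 47: tree is empty, so 47 becomes the root.
Insert 20: 20 < 47 → go left. Place as left child of 47.
Insert 96: 96 > 47 → go right. Place as right child of 47.
Insert 33: 33 < 47 → go left; 33 > 20 → go right. Place as right child of 20.
Insert 67: 67 > 47 → go right; 67 < 96 → go left. Place as left child of 96.
Insert 95: 95 > 47 → go right; 95 < 96 → go left; 95 > 67 → go right. Place as right child of 67.
Insert 75: 75 > 47 → go right; 75 < 96 → go left; 75 > 67 → go right; 75 < 95 → go left. Place as left child of 95.
Insert 38: 38 < 47 → go left; 38 > 20 → go right; 38 > 33 → go right. Place as right child of 33.
Insert 41: 41 < 47 → go left; 41 > 20 → go right; 41 > 33 → go right; 41 > 38 → go right. Place as right child of 38.
Insert 52: 52 > 47 → go right; 52 < 96 → go left; 52 < 67 → go left. Place as left child of 67.
Insert 107: 107 > 47 → go right; 107 > 96 → go right. Place as right child of 96.
Insert 81: 81 > 47 → go right; 81 < 96 → go left; 81 > 67 → go right; 81 < 95 → go left; 81 > 75 → go right. Place as right child of 75.
Insert 31: 31 < 47 → go left; 31 > 20 → go right; 31 < 33 → go left. Place as left child of 33.
Insert 94: 94 > 47 → go right; 94 < 96 → go left; 94 > 67 → go right; 94 < 95 → go left; 94 > 75 → go right; 94 > 81 → go right. Place as right child of 81.
Insert 71: 71 > 47 → go right; 71 < 96 → go left; 71 > 67 → go right; 71 < 95 → go left; 71 < 75 → go left. Place as left child of 75.
Insert 56: 56 > 47 → go right; 56 < 96 → go left; 56 < 67 → go left; 56 > 52 → go right. Place as right child of 52.
Insert 27: 27 < 47 → go left; 27 > 20 → go right; 27 < 33 → go left; 27 < 31 → go left. Place as left child of 31.
Insert 49: 49 > 47 → go right; 49 < 96 → go left; 49 < 67 → go left; 49 < 52 → go left. Place as left child of 52.
Insert 78: 78 > 47 → go right; 78 < 96 → go left; 78 > 67 → go right; 78 < 95 → go left; 78 > 75 → go right; 78 < 81 → go left. Place as left child of 81.

81's parent is 75; the other child of 75 is 71.

71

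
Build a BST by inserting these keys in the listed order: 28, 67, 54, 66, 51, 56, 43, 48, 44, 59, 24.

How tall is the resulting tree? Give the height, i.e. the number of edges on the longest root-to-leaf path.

6

28: root
67: right child of 28 (depth 1)
54: left child of 67 (depth 2)
66: right child of 54 (depth 3)
51: left child of 54 (depth 3)
56: left child of 66 (depth 4)
43: left child of 51 (depth 4)
48: right child of 43 (depth 5)
44: left child of 48 (depth 6)
59: right child of 56 (depth 5)
24: left child of 28 (depth 1)

The deepest node is 44 at depth 6.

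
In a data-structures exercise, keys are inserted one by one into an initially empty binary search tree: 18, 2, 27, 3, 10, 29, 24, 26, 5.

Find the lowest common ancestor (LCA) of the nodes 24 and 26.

24

18: root
2: left child of 18 (depth 1)
27: right child of 18 (depth 1)
3: right child of 2 (depth 2)
10: right child of 3 (depth 3)
29: right child of 27 (depth 2)
24: left child of 27 (depth 2)
26: right child of 24 (depth 3)
5: left child of 10 (depth 4)

Path to 24: 18 → 27 → 24
Path to 26: 18 → 27 → 24 → 26
24 lies on both paths and is an ancestor of the other node.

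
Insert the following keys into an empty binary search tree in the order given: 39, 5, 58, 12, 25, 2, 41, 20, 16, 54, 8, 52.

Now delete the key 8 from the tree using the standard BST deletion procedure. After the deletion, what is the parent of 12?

5

Insert 39: tree is empty, so 39 becomes the root.
Insert 5: 5 < 39 → go left. Place as left child of 39.
Insert 58: 58 > 39 → go right. Place as right child of 39.
Insert 12: 12 < 39 → go left; 12 > 5 → go right. Place as right child of 5.
Insert 25: 25 < 39 → go left; 25 > 5 → go right; 25 > 12 → go right. Place as right child of 12.
Insert 2: 2 < 39 → go left; 2 < 5 → go left. Place as left child of 5.
Insert 41: 41 > 39 → go right; 41 < 58 → go left. Place as left child of 58.
Insert 20: 20 < 39 → go left; 20 > 5 → go right; 20 > 12 → go right; 20 < 25 → go left. Place as left child of 25.
Insert 16: 16 < 39 → go left; 16 > 5 → go right; 16 > 12 → go right; 16 < 25 → go left; 16 < 20 → go left. Place as left child of 20.
Insert 54: 54 > 39 → go right; 54 < 58 → go left; 54 > 41 → go right. Place as right child of 41.
Insert 8: 8 < 39 → go left; 8 > 5 → go right; 8 < 12 → go left. Place as left child of 12.
Insert 52: 52 > 39 → go right; 52 < 58 → go left; 52 > 41 → go right; 52 < 54 → go left. Place as left child of 54.

Delete 8 (at most one child — splice it out).
After deletion, 12's parent is 5.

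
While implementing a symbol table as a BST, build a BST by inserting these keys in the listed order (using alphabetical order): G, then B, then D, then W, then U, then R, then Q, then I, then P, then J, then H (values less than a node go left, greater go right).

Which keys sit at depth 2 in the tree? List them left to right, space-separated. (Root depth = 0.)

Resulting structure (node: left, right):
  G: L=B, R=W
  B: L=–, R=D
  D: L=–, R=–
  W: L=U, R=–
  U: L=R, R=–
  R: L=Q, R=–
  Q: L=I, R=–
  I: L=H, R=P
  P: L=J, R=–
  J: L=–, R=–
  H: L=–, R=–

D U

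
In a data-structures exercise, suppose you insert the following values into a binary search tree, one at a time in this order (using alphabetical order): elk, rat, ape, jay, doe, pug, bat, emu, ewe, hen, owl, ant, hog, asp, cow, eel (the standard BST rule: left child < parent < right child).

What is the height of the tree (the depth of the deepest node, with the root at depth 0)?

Resulting structure (node: left, right):
  elk: L=ape, R=rat
  rat: L=jay, R=–
  ape: L=ant, R=doe
  jay: L=emu, R=pug
  doe: L=bat, R=eel
  pug: L=owl, R=–
  bat: L=asp, R=cow
  emu: L=–, R=ewe
  ewe: L=–, R=hen
  hen: L=–, R=hog
  owl: L=–, R=–
  ant: L=–, R=–
  hog: L=–, R=–
  asp: L=–, R=–
  cow: L=–, R=–
  eel: L=–, R=–

The deepest node is hog at depth 6.

6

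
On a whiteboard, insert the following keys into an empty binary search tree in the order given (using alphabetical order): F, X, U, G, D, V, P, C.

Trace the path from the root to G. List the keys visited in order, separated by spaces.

F: root
X: right child of F (depth 1)
U: left child of X (depth 2)
G: left child of U (depth 3)
D: left child of F (depth 1)
V: right child of U (depth 3)
P: right child of G (depth 4)
C: left child of D (depth 2)

F X U G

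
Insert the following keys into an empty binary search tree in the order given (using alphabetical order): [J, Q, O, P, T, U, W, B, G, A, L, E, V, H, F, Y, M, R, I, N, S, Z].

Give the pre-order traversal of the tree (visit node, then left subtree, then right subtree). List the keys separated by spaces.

Insert J: tree is empty, so J becomes the root.
Insert Q: Q > J → go right. Place as right child of J.
Insert O: O > J → go right; O < Q → go left. Place as left child of Q.
Insert P: P > J → go right; P < Q → go left; P > O → go right. Place as right child of O.
Insert T: T > J → go right; T > Q → go right. Place as right child of Q.
Insert U: U > J → go right; U > Q → go right; U > T → go right. Place as right child of T.
Insert W: W > J → go right; W > Q → go right; W > T → go right; W > U → go right. Place as right child of U.
Insert B: B < J → go left. Place as left child of J.
Insert G: G < J → go left; G > B → go right. Place as right child of B.
Insert A: A < J → go left; A < B → go left. Place as left child of B.
Insert L: L > J → go right; L < Q → go left; L < O → go left. Place as left child of O.
Insert E: E < J → go left; E > B → go right; E < G → go left. Place as left child of G.
Insert V: V > J → go right; V > Q → go right; V > T → go right; V > U → go right; V < W → go left. Place as left child of W.
Insert H: H < J → go left; H > B → go right; H > G → go right. Place as right child of G.
Insert F: F < J → go left; F > B → go right; F < G → go left; F > E → go right. Place as right child of E.
Insert Y: Y > J → go right; Y > Q → go right; Y > T → go right; Y > U → go right; Y > W → go right. Place as right child of W.
Insert M: M > J → go right; M < Q → go left; M < O → go left; M > L → go right. Place as right child of L.
Insert R: R > J → go right; R > Q → go right; R < T → go left. Place as left child of T.
Insert I: I < J → go left; I > B → go right; I > G → go right; I > H → go right. Place as right child of H.
Insert N: N > J → go right; N < Q → go left; N < O → go left; N > L → go right; N > M → go right. Place as right child of M.
Insert S: S > J → go right; S > Q → go right; S < T → go left; S > R → go right. Place as right child of R.
Insert Z: Z > J → go right; Z > Q → go right; Z > T → go right; Z > U → go right; Z > W → go right; Z > Y → go right. Place as right child of Y.

J B A G E F H I Q O L M N P T R S U W V Y Z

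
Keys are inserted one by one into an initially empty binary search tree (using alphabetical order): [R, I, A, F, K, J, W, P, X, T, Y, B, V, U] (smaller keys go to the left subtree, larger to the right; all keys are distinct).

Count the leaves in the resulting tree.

R: root
I: left child of R (depth 1)
A: left child of I (depth 2)
F: right child of A (depth 3)
K: right child of I (depth 2)
J: left child of K (depth 3)
W: right child of R (depth 1)
P: right child of K (depth 3)
X: right child of W (depth 2)
T: left child of W (depth 2)
Y: right child of X (depth 3)
B: left child of F (depth 4)
V: right child of T (depth 3)
U: left child of V (depth 4)

Leaves: B, J, P, U, Y — 5 in total.

5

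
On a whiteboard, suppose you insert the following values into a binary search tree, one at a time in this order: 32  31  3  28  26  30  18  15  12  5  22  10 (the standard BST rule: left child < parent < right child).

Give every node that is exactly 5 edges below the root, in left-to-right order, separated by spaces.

32: root
31: left child of 32 (depth 1)
3: left child of 31 (depth 2)
28: right child of 3 (depth 3)
26: left child of 28 (depth 4)
30: right child of 28 (depth 4)
18: left child of 26 (depth 5)
15: left child of 18 (depth 6)
12: left child of 15 (depth 7)
5: left child of 12 (depth 8)
22: right child of 18 (depth 6)
10: right child of 5 (depth 9)

18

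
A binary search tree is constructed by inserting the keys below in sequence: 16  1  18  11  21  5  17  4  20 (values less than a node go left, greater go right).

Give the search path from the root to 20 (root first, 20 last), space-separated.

16: root
1: left child of 16 (depth 1)
18: right child of 16 (depth 1)
11: right child of 1 (depth 2)
21: right child of 18 (depth 2)
5: left child of 11 (depth 3)
17: left child of 18 (depth 2)
4: left child of 5 (depth 4)
20: left child of 21 (depth 3)

16 18 21 20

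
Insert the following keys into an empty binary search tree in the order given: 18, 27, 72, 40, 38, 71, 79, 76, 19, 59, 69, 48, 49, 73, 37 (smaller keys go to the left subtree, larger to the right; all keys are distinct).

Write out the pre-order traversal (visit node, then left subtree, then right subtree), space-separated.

18 27 19 72 40 38 37 71 59 48 49 69 79 76 73

18: root
27: right child of 18 (depth 1)
72: right child of 27 (depth 2)
40: left child of 72 (depth 3)
38: left child of 40 (depth 4)
71: right child of 40 (depth 4)
79: right child of 72 (depth 3)
76: left child of 79 (depth 4)
19: left child of 27 (depth 2)
59: left child of 71 (depth 5)
69: right child of 59 (depth 6)
48: left child of 59 (depth 6)
49: right child of 48 (depth 7)
73: left child of 76 (depth 5)
37: left child of 38 (depth 5)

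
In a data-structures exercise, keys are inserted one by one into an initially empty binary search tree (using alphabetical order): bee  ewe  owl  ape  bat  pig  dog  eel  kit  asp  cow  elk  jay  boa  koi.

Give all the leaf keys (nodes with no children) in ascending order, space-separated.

asp boa elk jay koi pig

Resulting structure (node: left, right):
  bee: L=ape, R=ewe
  ewe: L=dog, R=owl
  owl: L=kit, R=pig
  ape: L=–, R=bat
  bat: L=asp, R=–
  pig: L=–, R=–
  dog: L=cow, R=eel
  eel: L=–, R=elk
  kit: L=jay, R=koi
  asp: L=–, R=–
  cow: L=boa, R=–
  elk: L=–, R=–
  jay: L=–, R=–
  boa: L=–, R=–
  koi: L=–, R=–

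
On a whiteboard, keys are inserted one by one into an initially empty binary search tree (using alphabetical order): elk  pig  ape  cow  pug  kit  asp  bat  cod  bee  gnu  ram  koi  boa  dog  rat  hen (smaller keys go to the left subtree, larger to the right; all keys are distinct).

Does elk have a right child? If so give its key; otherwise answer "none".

Insert elk: tree is empty, so elk becomes the root.
Insert pig: pig > elk → go right. Place as right child of elk.
Insert ape: ape < elk → go left. Place as left child of elk.
Insert cow: cow < elk → go left; cow > ape → go right. Place as right child of ape.
Insert pug: pug > elk → go right; pug > pig → go right. Place as right child of pig.
Insert kit: kit > elk → go right; kit < pig → go left. Place as left child of pig.
Insert asp: asp < elk → go left; asp > ape → go right; asp < cow → go left. Place as left child of cow.
Insert bat: bat < elk → go left; bat > ape → go right; bat < cow → go left; bat > asp → go right. Place as right child of asp.
Insert cod: cod < elk → go left; cod > ape → go right; cod < cow → go left; cod > asp → go right; cod > bat → go right. Place as right child of bat.
Insert bee: bee < elk → go left; bee > ape → go right; bee < cow → go left; bee > asp → go right; bee > bat → go right; bee < cod → go left. Place as left child of cod.
Insert gnu: gnu > elk → go right; gnu < pig → go left; gnu < kit → go left. Place as left child of kit.
Insert ram: ram > elk → go right; ram > pig → go right; ram > pug → go right. Place as right child of pug.
Insert koi: koi > elk → go right; koi < pig → go left; koi > kit → go right. Place as right child of kit.
Insert boa: boa < elk → go left; boa > ape → go right; boa < cow → go left; boa > asp → go right; boa > bat → go right; boa < cod → go left; boa > bee → go right. Place as right child of bee.
Insert dog: dog < elk → go left; dog > ape → go right; dog > cow → go right. Place as right child of cow.
Insert rat: rat > elk → go right; rat > pig → go right; rat > pug → go right; rat > ram → go right. Place as right child of ram.
Insert hen: hen > elk → go right; hen < pig → go left; hen < kit → go left; hen > gnu → go right. Place as right child of gnu.

pig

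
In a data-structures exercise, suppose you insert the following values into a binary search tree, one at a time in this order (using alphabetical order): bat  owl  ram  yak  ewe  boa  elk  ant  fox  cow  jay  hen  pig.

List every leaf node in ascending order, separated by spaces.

ant cow hen pig yak

Insert bat: tree is empty, so bat becomes the root.
Insert owl: owl > bat → go right. Place as right child of bat.
Insert ram: ram > bat → go right; ram > owl → go right. Place as right child of owl.
Insert yak: yak > bat → go right; yak > owl → go right; yak > ram → go right. Place as right child of ram.
Insert ewe: ewe > bat → go right; ewe < owl → go left. Place as left child of owl.
Insert boa: boa > bat → go right; boa < owl → go left; boa < ewe → go left. Place as left child of ewe.
Insert elk: elk > bat → go right; elk < owl → go left; elk < ewe → go left; elk > boa → go right. Place as right child of boa.
Insert ant: ant < bat → go left. Place as left child of bat.
Insert fox: fox > bat → go right; fox < owl → go left; fox > ewe → go right. Place as right child of ewe.
Insert cow: cow > bat → go right; cow < owl → go left; cow < ewe → go left; cow > boa → go right; cow < elk → go left. Place as left child of elk.
Insert jay: jay > bat → go right; jay < owl → go left; jay > ewe → go right; jay > fox → go right. Place as right child of fox.
Insert hen: hen > bat → go right; hen < owl → go left; hen > ewe → go right; hen > fox → go right; hen < jay → go left. Place as left child of jay.
Insert pig: pig > bat → go right; pig > owl → go right; pig < ram → go left. Place as left child of ram.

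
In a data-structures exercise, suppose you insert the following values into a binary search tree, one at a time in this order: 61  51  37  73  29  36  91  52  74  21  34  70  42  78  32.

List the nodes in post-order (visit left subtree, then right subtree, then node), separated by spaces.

61: root
51: left child of 61 (depth 1)
37: left child of 51 (depth 2)
73: right child of 61 (depth 1)
29: left child of 37 (depth 3)
36: right child of 29 (depth 4)
91: right child of 73 (depth 2)
52: right child of 51 (depth 2)
74: left child of 91 (depth 3)
21: left child of 29 (depth 4)
34: left child of 36 (depth 5)
70: left child of 73 (depth 2)
42: right child of 37 (depth 3)
78: right child of 74 (depth 4)
32: left child of 34 (depth 6)

21 32 34 36 29 42 37 52 51 70 78 74 91 73 61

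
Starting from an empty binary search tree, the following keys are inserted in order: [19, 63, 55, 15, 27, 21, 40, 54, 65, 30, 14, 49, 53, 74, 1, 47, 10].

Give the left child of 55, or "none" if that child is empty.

Insert 19: tree is empty, so 19 becomes the root.
Insert 63: 63 > 19 → go right. Place as right child of 19.
Insert 55: 55 > 19 → go right; 55 < 63 → go left. Place as left child of 63.
Insert 15: 15 < 19 → go left. Place as left child of 19.
Insert 27: 27 > 19 → go right; 27 < 63 → go left; 27 < 55 → go left. Place as left child of 55.
Insert 21: 21 > 19 → go right; 21 < 63 → go left; 21 < 55 → go left; 21 < 27 → go left. Place as left child of 27.
Insert 40: 40 > 19 → go right; 40 < 63 → go left; 40 < 55 → go left; 40 > 27 → go right. Place as right child of 27.
Insert 54: 54 > 19 → go right; 54 < 63 → go left; 54 < 55 → go left; 54 > 27 → go right; 54 > 40 → go right. Place as right child of 40.
Insert 65: 65 > 19 → go right; 65 > 63 → go right. Place as right child of 63.
Insert 30: 30 > 19 → go right; 30 < 63 → go left; 30 < 55 → go left; 30 > 27 → go right; 30 < 40 → go left. Place as left child of 40.
Insert 14: 14 < 19 → go left; 14 < 15 → go left. Place as left child of 15.
Insert 49: 49 > 19 → go right; 49 < 63 → go left; 49 < 55 → go left; 49 > 27 → go right; 49 > 40 → go right; 49 < 54 → go left. Place as left child of 54.
Insert 53: 53 > 19 → go right; 53 < 63 → go left; 53 < 55 → go left; 53 > 27 → go right; 53 > 40 → go right; 53 < 54 → go left; 53 > 49 → go right. Place as right child of 49.
Insert 74: 74 > 19 → go right; 74 > 63 → go right; 74 > 65 → go right. Place as right child of 65.
Insert 1: 1 < 19 → go left; 1 < 15 → go left; 1 < 14 → go left. Place as left child of 14.
Insert 47: 47 > 19 → go right; 47 < 63 → go left; 47 < 55 → go left; 47 > 27 → go right; 47 > 40 → go right; 47 < 54 → go left; 47 < 49 → go left. Place as left child of 49.
Insert 10: 10 < 19 → go left; 10 < 15 → go left; 10 < 14 → go left; 10 > 1 → go right. Place as right child of 1.

27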